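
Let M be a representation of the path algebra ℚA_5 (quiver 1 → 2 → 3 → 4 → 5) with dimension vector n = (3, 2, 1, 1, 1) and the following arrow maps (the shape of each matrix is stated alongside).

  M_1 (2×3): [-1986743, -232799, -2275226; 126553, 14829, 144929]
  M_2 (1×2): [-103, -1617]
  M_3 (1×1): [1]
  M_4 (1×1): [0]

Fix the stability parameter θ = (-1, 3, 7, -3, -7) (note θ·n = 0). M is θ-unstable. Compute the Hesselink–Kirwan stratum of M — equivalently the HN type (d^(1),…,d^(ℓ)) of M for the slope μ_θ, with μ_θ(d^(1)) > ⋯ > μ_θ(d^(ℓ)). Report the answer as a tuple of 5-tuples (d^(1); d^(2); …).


Interval decomposition of M: I[1,1], I[1,2], I[1,4], I[5,5].
HN type (ℓ=4): μ^(1)=3; μ^(2)=7/3; μ^(3)=-1; μ^(4)=-7

((0, 1, 0, 0, 0); (0, 1, 1, 1, 0); (3, 0, 0, 0, 0); (0, 0, 0, 0, 1))


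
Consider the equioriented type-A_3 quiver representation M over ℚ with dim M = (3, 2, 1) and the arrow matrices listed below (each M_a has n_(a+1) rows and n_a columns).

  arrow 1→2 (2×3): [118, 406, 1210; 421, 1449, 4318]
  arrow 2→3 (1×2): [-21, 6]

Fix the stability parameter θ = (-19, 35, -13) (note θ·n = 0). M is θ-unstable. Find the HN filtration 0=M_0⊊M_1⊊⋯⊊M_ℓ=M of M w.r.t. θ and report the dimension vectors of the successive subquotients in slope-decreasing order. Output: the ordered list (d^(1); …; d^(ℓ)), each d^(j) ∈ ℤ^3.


Interval decomposition of M: I[1,1], I[1,2], I[1,3].
HN type (ℓ=3): μ^(1)=35; μ^(2)=11; μ^(3)=-19

((0, 1, 0); (0, 1, 1); (3, 0, 0))


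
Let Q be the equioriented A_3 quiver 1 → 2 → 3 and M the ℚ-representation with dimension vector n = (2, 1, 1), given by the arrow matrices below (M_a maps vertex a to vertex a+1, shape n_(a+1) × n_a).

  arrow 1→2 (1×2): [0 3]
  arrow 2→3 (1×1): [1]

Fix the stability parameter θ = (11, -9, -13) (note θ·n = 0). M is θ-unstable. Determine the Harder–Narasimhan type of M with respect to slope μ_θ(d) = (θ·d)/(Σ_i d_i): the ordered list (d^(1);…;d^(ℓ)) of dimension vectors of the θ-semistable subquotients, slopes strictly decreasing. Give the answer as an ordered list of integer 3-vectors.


Interval decomposition of M: I[1,1], I[1,3].
HN type (ℓ=2): μ^(1)=11; μ^(2)=-11/3

((1, 0, 0); (1, 1, 1))


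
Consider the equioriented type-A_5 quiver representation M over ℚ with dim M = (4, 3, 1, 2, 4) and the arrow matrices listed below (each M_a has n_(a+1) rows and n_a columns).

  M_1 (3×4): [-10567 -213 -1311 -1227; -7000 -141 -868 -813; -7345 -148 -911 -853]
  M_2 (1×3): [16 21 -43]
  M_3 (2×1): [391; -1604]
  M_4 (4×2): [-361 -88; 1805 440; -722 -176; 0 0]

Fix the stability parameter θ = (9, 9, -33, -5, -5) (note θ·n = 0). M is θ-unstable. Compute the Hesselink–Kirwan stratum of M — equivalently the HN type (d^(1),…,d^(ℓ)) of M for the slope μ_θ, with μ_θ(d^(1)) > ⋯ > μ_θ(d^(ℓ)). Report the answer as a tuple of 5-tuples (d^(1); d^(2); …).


Barcode: M ≅ I[1,1], I[1,2]^2, I[1,5], I[4,4], I[5,5]^3. HN layers by μ_θ (2 steps, strictly decreasing):
  μ^(1)=9; μ^(2)=-5

((3, 2, 0, 0, 0); (1, 1, 1, 2, 4))


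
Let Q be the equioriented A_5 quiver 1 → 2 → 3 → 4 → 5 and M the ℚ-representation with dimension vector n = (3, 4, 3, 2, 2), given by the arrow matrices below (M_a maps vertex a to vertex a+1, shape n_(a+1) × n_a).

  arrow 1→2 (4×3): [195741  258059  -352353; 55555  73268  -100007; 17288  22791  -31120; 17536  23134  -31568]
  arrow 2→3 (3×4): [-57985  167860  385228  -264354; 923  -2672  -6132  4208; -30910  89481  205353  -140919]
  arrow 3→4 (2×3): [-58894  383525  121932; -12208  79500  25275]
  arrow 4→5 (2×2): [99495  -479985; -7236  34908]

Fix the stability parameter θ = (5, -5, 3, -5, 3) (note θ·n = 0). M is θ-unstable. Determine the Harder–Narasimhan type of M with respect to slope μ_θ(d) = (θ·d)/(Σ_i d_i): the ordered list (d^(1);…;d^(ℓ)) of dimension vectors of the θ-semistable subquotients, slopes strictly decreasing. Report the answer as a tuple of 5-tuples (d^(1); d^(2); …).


Interval decomposition of M: I[1,1], I[1,2], I[1,4], I[2,3], I[2,5], I[5,5].
HN type (ℓ=6): μ^(1)=5; μ^(2)=3; μ^(3)=0; μ^(4)=-1/2; μ^(5)=-1; μ^(6)=-5

((1, 0, 0, 0, 0); (0, 0, 1, 0, 2); (1, 1, 0, 0, 0); (1, 1, 1, 1, 0); (0, 0, 1, 1, 0); (0, 2, 0, 0, 0))


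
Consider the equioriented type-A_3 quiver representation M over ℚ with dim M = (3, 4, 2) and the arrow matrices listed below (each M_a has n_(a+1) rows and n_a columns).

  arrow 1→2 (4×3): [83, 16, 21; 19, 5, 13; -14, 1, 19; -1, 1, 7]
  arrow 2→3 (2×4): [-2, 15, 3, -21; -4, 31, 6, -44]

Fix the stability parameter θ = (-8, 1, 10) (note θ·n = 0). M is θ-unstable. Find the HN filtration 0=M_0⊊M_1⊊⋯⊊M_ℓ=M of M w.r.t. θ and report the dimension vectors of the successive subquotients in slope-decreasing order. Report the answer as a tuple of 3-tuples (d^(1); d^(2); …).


Barcode: M ≅ I[1,2], I[1,3]^2, I[2,2]. HN layers by μ_θ (3 steps, strictly decreasing):
  μ^(1)=10; μ^(2)=1; μ^(3)=-8

((0, 0, 2); (0, 4, 0); (3, 0, 0))


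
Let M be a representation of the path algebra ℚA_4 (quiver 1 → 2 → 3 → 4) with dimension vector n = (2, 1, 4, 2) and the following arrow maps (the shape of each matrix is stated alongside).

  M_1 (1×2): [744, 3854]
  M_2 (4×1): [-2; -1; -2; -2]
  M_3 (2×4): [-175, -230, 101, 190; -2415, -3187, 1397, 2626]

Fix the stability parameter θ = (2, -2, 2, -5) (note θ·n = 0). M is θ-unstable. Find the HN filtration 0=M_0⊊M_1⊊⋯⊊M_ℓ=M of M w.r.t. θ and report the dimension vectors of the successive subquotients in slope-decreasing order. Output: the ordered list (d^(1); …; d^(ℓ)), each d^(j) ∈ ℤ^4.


Via rank(M_{q-1}∘⋯∘M_p): M ≅ I[1,1], I[1,4], I[3,3]^2, I[3,4].
μ_θ-semistable layers: μ^(1)=2; μ^(2)=-3/4; μ^(3)=-3/2

((1, 0, 2, 0); (1, 1, 1, 1); (0, 0, 1, 1))


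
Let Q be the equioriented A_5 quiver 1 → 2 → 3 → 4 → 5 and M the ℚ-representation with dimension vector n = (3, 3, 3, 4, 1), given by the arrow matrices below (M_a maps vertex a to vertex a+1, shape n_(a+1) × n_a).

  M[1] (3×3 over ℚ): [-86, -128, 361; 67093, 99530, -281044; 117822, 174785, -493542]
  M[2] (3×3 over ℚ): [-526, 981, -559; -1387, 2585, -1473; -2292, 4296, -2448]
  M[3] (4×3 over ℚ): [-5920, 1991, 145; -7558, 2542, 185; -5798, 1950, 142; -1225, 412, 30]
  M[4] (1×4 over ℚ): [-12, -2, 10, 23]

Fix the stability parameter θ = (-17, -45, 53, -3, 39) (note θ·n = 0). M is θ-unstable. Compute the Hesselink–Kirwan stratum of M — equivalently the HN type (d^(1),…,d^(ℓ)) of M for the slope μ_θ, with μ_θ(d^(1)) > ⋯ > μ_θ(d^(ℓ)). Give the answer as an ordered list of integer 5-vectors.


Via rank(M_{q-1}∘⋯∘M_p): M ≅ I[1,2], I[1,4], I[1,5], I[3,4], I[4,4].
μ_θ-semistable layers: μ^(1)=39; μ^(2)=25; μ^(3)=-3; μ^(4)=-31

((0, 0, 0, 0, 1); (0, 0, 3, 3, 0); (0, 0, 0, 1, 0); (3, 3, 0, 0, 0))


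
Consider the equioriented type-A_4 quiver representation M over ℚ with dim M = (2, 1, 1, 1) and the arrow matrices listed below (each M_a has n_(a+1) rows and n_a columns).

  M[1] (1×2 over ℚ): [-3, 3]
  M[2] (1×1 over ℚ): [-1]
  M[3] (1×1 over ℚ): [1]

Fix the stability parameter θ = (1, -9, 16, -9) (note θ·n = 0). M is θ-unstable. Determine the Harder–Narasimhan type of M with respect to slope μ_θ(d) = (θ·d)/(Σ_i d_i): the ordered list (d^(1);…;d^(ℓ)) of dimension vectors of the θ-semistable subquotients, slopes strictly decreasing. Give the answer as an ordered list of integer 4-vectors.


Via rank(M_{q-1}∘⋯∘M_p): M ≅ I[1,1], I[1,4].
μ_θ-semistable layers: μ^(1)=7/2; μ^(2)=1; μ^(3)=-4

((0, 0, 1, 1); (1, 0, 0, 0); (1, 1, 0, 0))


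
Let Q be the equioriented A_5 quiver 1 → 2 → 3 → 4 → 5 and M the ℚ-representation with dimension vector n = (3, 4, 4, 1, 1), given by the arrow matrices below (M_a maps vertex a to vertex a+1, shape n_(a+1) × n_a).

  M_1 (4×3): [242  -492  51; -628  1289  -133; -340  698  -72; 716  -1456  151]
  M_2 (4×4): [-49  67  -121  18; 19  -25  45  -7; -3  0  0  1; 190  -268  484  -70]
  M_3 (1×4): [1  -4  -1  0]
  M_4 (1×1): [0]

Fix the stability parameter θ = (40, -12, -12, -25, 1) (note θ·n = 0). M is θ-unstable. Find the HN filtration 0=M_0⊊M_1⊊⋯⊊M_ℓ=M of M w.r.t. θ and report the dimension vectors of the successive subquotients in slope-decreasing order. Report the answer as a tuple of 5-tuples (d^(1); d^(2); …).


Via rank(M_{q-1}∘⋯∘M_p): M ≅ I[1,3]^2, I[1,4], I[2,2], I[3,3], I[5,5].
μ_θ-semistable layers: μ^(1)=16/3; μ^(2)=1; μ^(3)=-9/4; μ^(4)=-12

((2, 2, 2, 0, 0); (0, 0, 0, 0, 1); (1, 1, 1, 1, 0); (0, 1, 1, 0, 0))


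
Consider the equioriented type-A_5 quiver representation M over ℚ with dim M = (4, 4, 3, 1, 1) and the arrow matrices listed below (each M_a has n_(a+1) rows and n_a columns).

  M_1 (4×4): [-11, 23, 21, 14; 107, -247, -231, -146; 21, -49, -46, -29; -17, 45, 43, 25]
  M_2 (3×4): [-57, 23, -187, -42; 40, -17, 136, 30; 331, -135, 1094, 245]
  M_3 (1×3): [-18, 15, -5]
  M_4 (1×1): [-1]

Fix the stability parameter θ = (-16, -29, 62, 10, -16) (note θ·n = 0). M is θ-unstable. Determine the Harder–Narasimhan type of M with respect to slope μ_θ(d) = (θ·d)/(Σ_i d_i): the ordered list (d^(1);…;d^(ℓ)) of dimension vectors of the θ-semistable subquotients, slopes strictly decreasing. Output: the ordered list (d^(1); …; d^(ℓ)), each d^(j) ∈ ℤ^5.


Interval decomposition of M: I[1,1], I[1,3]^2, I[1,5], I[2,2].
HN type (ℓ=5): μ^(1)=62; μ^(2)=56/3; μ^(3)=-16; μ^(4)=-45/2; μ^(5)=-29

((0, 0, 2, 0, 0); (0, 0, 1, 1, 1); (1, 0, 0, 0, 0); (3, 3, 0, 0, 0); (0, 1, 0, 0, 0))


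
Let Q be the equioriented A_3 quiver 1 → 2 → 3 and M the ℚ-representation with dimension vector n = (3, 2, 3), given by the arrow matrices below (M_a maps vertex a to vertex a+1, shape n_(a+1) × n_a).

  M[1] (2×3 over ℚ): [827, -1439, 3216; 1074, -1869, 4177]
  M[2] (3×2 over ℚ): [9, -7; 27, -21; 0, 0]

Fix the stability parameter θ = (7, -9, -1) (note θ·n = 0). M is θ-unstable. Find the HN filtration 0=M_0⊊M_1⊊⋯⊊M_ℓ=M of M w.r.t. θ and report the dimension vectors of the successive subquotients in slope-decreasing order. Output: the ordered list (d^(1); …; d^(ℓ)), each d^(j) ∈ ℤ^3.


Barcode: M ≅ I[1,1], I[1,2], I[1,3], I[3,3]^2. HN layers by μ_θ (2 steps, strictly decreasing):
  μ^(1)=7; μ^(2)=-1

((1, 0, 0); (2, 2, 3))


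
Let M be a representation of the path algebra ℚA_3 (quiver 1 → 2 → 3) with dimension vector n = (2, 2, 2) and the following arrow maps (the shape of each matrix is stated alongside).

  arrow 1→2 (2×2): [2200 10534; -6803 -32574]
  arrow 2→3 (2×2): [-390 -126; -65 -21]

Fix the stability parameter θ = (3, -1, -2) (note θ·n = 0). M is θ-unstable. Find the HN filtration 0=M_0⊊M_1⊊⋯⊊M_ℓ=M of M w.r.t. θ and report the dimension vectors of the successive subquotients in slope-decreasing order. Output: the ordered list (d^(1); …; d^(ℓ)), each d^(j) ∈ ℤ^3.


Interval decomposition of M: I[1,2], I[1,3], I[3,3].
HN type (ℓ=3): μ^(1)=1; μ^(2)=0; μ^(3)=-2

((1, 1, 0); (1, 1, 1); (0, 0, 1))


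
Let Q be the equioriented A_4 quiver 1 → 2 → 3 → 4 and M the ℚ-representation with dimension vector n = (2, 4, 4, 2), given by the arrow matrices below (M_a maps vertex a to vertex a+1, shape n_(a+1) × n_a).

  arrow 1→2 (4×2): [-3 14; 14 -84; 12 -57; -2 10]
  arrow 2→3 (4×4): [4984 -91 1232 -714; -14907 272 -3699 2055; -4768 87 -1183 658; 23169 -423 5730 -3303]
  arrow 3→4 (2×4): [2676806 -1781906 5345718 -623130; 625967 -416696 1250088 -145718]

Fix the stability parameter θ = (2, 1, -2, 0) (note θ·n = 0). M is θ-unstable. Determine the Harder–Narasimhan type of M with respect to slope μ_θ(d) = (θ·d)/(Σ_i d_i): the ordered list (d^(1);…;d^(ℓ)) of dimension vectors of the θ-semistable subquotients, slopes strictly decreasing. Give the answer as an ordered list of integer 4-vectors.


Interval decomposition of M: I[1,3], I[1,4], I[2,2], I[2,3], I[3,4].
HN type (ℓ=6): μ^(1)=1; μ^(2)=1/3; μ^(3)=1/4; μ^(4)=0; μ^(5)=-1/2; μ^(6)=-2

((0, 1, 0, 0); (1, 1, 1, 0); (1, 1, 1, 1); (0, 0, 0, 1); (0, 1, 1, 0); (0, 0, 1, 0))


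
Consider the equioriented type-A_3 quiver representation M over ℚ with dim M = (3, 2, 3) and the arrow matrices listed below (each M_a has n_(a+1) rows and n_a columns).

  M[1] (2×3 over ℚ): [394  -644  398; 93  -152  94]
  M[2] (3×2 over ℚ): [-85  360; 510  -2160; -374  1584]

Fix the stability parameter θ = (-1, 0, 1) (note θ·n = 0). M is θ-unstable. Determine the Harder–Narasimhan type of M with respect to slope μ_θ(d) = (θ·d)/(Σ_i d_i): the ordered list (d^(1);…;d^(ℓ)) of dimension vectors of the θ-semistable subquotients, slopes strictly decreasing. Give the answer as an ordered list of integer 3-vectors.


Via rank(M_{q-1}∘⋯∘M_p): M ≅ I[1,1], I[1,2], I[1,3], I[3,3]^2.
μ_θ-semistable layers: μ^(1)=1; μ^(2)=0; μ^(3)=-1

((0, 0, 3); (0, 2, 0); (3, 0, 0))


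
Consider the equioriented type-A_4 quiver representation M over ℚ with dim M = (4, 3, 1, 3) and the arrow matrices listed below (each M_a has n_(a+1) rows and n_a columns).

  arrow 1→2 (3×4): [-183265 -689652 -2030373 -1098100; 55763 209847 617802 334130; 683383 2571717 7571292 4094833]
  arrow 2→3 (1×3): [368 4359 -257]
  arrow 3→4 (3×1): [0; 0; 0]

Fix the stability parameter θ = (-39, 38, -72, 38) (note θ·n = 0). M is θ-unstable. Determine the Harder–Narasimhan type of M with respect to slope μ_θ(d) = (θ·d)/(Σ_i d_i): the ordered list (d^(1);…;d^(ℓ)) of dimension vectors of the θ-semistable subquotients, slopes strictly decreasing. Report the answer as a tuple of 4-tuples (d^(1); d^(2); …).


Barcode: M ≅ I[1,1], I[1,2]^2, I[1,3], I[4,4]^3. HN layers by μ_θ (3 steps, strictly decreasing):
  μ^(1)=38; μ^(2)=-17; μ^(3)=-39

((0, 2, 0, 3); (0, 1, 1, 0); (4, 0, 0, 0))


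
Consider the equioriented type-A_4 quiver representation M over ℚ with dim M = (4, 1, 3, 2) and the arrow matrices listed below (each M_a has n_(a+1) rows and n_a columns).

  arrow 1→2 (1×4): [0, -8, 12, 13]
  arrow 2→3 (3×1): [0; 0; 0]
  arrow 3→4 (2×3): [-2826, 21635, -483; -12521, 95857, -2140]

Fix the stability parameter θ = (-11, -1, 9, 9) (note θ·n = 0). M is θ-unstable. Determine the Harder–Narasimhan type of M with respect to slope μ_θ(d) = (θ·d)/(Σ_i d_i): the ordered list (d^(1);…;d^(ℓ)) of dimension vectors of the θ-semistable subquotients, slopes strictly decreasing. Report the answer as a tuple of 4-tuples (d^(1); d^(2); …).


Barcode: M ≅ I[1,1]^3, I[1,2], I[3,3], I[3,4]^2. HN layers by μ_θ (3 steps, strictly decreasing):
  μ^(1)=9; μ^(2)=-1; μ^(3)=-11

((0, 0, 3, 2); (0, 1, 0, 0); (4, 0, 0, 0))


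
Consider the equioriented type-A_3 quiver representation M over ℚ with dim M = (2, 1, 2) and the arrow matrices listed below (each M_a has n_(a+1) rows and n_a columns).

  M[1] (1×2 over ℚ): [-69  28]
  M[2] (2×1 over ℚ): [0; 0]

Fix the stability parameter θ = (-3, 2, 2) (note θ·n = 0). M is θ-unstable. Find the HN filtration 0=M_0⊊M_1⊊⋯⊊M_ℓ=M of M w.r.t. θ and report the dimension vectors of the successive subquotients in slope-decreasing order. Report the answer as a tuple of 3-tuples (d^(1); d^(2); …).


Via rank(M_{q-1}∘⋯∘M_p): M ≅ I[1,1], I[1,2], I[3,3]^2.
μ_θ-semistable layers: μ^(1)=2; μ^(2)=-3

((0, 1, 2); (2, 0, 0))


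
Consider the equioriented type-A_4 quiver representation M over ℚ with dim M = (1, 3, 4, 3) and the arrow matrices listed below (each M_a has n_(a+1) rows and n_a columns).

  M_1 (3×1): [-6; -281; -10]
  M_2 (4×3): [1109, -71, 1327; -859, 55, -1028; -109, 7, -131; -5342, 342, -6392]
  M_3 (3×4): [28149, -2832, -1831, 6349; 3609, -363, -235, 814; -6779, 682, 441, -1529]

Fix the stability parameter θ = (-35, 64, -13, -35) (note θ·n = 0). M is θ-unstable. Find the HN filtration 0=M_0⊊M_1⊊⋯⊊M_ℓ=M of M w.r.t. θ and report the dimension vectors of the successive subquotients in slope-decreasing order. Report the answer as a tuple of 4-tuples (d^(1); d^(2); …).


Interval decomposition of M: I[1,4], I[2,2], I[2,3], I[3,3], I[3,4], I[4,4].
HN type (ℓ=6): μ^(1)=64; μ^(2)=51/2; μ^(3)=16/3; μ^(4)=-13; μ^(5)=-24; μ^(6)=-35

((0, 1, 0, 0); (0, 1, 1, 0); (0, 1, 1, 1); (0, 0, 1, 0); (0, 0, 1, 1); (1, 0, 0, 1))


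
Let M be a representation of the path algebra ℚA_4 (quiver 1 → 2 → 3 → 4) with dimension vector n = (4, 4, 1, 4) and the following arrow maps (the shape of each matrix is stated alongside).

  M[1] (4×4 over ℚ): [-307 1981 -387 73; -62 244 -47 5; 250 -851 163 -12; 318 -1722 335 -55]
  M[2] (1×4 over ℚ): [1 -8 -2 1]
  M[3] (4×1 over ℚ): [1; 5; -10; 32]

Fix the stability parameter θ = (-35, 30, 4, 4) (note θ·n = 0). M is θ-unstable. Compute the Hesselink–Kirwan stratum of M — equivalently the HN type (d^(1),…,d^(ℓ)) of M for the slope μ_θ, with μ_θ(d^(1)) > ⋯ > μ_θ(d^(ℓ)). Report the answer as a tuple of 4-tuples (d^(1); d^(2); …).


Via rank(M_{q-1}∘⋯∘M_p): M ≅ I[1,2]^3, I[1,4], I[4,4]^3.
μ_θ-semistable layers: μ^(1)=30; μ^(2)=38/3; μ^(3)=4; μ^(4)=-35

((0, 3, 0, 0); (0, 1, 1, 1); (0, 0, 0, 3); (4, 0, 0, 0))


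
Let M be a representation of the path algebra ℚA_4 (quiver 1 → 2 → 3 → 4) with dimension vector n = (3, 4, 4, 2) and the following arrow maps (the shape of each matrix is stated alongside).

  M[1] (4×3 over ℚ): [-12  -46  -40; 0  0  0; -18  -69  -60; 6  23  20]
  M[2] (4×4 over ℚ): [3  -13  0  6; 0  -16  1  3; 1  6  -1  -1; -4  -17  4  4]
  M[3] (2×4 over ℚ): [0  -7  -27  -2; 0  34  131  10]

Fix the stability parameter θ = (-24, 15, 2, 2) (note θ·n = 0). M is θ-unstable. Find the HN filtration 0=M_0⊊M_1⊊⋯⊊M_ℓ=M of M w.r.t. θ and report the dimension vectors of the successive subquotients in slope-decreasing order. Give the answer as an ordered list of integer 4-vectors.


Via rank(M_{q-1}∘⋯∘M_p): M ≅ I[1,1]^2, I[1,2], I[2,3], I[2,4]^2, I[3,3].
μ_θ-semistable layers: μ^(1)=15; μ^(2)=17/2; μ^(3)=19/3; μ^(4)=2; μ^(5)=-24

((0, 1, 0, 0); (0, 1, 1, 0); (0, 2, 2, 2); (0, 0, 1, 0); (3, 0, 0, 0))


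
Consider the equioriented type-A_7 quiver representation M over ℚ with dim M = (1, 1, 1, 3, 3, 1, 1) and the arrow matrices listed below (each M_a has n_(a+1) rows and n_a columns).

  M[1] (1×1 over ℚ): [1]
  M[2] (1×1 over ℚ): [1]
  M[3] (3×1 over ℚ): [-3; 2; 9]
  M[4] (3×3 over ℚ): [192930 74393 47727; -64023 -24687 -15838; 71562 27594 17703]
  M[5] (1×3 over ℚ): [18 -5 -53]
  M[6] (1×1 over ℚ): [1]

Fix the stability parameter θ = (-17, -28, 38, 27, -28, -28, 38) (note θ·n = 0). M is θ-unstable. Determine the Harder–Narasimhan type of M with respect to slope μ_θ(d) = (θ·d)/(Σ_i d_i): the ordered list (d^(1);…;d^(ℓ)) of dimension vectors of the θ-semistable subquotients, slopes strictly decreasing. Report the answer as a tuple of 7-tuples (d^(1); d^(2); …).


Interval decomposition of M: I[1,5], I[4,5], I[4,7].
HN type (ℓ=5): μ^(1)=38; μ^(2)=37/3; μ^(3)=-1/2; μ^(4)=-29/3; μ^(5)=-45/2

((0, 0, 0, 0, 0, 0, 1); (0, 0, 1, 1, 1, 0, 0); (0, 0, 0, 1, 1, 0, 0); (0, 0, 0, 1, 1, 1, 0); (1, 1, 0, 0, 0, 0, 0))


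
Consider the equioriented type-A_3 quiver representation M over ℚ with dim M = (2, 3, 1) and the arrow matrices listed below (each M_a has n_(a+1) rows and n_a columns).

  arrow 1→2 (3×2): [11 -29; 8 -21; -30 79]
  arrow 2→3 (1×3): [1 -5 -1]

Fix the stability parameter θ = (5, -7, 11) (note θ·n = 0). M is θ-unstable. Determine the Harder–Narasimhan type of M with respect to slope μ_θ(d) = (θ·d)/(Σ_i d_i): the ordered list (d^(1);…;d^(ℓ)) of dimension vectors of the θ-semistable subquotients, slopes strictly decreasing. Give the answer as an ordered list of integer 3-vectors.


Barcode: M ≅ I[1,2], I[1,3], I[2,2]. HN layers by μ_θ (3 steps, strictly decreasing):
  μ^(1)=11; μ^(2)=-1; μ^(3)=-7

((0, 0, 1); (2, 2, 0); (0, 1, 0))


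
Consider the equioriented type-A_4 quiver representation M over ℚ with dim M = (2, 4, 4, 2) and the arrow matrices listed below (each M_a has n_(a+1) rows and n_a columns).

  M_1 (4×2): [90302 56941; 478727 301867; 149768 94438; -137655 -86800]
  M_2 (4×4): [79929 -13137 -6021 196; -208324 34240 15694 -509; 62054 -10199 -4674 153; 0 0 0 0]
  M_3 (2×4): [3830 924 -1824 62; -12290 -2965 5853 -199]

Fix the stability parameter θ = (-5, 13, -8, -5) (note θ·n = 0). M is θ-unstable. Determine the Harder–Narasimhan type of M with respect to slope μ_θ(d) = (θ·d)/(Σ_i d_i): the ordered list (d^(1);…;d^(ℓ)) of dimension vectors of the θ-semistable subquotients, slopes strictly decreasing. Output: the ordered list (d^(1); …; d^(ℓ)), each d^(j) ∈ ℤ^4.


Via rank(M_{q-1}∘⋯∘M_p): M ≅ I[1,4]^2, I[2,2], I[2,3], I[3,3].
μ_θ-semistable layers: μ^(1)=13; μ^(2)=5/2; μ^(3)=0; μ^(4)=-5; μ^(5)=-8

((0, 1, 0, 0); (0, 1, 1, 0); (0, 2, 2, 2); (2, 0, 0, 0); (0, 0, 1, 0))


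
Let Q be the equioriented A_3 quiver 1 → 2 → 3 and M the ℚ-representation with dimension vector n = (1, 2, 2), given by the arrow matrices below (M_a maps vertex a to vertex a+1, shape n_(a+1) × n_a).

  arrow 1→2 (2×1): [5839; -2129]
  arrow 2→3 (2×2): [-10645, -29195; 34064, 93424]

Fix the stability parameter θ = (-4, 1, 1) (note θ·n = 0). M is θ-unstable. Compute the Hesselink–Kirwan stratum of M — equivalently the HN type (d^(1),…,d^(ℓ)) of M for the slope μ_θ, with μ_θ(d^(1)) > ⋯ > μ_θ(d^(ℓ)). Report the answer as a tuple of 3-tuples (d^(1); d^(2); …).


Via rank(M_{q-1}∘⋯∘M_p): M ≅ I[1,2], I[2,3], I[3,3].
μ_θ-semistable layers: μ^(1)=1; μ^(2)=-4

((0, 2, 2); (1, 0, 0))


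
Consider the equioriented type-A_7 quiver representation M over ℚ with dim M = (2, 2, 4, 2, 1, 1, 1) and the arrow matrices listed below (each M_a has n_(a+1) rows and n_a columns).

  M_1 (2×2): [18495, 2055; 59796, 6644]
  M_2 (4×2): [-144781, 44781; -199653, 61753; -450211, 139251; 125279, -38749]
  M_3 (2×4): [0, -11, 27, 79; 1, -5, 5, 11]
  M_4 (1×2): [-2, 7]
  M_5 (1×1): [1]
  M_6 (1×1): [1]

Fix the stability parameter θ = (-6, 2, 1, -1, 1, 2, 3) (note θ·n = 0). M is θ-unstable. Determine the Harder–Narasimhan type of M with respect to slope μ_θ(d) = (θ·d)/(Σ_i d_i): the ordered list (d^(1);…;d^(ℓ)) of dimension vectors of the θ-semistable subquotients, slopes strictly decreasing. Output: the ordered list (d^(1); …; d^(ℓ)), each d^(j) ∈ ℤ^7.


Barcode: M ≅ I[1,1], I[1,7], I[2,4], I[3,3]^2. HN layers by μ_θ (5 steps, strictly decreasing):
  μ^(1)=3; μ^(2)=2; μ^(3)=1; μ^(4)=2/3; μ^(5)=-6

((0, 0, 0, 0, 0, 0, 1); (0, 0, 0, 0, 0, 1, 0); (0, 0, 2, 0, 1, 0, 0); (0, 2, 2, 2, 0, 0, 0); (2, 0, 0, 0, 0, 0, 0))


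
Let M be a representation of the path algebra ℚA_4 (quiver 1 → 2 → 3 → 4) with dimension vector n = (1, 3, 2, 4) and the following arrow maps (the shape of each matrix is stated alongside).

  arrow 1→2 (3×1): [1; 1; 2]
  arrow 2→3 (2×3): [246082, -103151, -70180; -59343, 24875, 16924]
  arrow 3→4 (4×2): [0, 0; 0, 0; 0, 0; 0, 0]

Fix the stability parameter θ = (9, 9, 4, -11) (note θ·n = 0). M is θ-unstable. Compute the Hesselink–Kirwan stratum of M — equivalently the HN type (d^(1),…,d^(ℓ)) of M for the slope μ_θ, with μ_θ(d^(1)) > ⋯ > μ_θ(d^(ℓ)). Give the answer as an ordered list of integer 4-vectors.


Interval decomposition of M: I[1,3], I[2,2], I[2,3], I[4,4]^4.
HN type (ℓ=4): μ^(1)=9; μ^(2)=22/3; μ^(3)=13/2; μ^(4)=-11

((0, 1, 0, 0); (1, 1, 1, 0); (0, 1, 1, 0); (0, 0, 0, 4))


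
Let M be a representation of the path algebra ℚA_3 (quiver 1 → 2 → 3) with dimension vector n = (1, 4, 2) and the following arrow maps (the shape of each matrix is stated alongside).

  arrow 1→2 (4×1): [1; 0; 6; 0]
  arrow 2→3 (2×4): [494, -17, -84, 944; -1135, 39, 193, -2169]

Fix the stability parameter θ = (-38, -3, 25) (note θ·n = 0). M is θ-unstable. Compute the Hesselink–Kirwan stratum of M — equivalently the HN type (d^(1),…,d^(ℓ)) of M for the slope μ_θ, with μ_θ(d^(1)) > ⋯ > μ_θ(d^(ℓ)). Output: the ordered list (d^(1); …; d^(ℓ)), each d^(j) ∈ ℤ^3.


Interval decomposition of M: I[1,3], I[2,2]^2, I[2,3].
HN type (ℓ=3): μ^(1)=25; μ^(2)=-3; μ^(3)=-38

((0, 0, 2); (0, 4, 0); (1, 0, 0))


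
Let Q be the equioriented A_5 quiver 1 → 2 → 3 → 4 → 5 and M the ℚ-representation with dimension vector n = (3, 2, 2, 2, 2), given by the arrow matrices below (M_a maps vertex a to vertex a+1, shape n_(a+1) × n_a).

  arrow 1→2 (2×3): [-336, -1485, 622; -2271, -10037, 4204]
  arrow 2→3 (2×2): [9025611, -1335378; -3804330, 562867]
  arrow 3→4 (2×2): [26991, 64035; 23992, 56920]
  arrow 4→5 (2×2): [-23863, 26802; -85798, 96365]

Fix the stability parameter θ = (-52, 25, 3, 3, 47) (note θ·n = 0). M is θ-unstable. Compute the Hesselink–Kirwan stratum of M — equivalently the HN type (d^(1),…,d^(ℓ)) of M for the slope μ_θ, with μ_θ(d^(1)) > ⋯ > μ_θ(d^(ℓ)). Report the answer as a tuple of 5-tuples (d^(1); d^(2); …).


Interval decomposition of M: I[1,1], I[1,3], I[1,5], I[4,5].
HN type (ℓ=5): μ^(1)=47; μ^(2)=14; μ^(3)=31/3; μ^(4)=3; μ^(5)=-52

((0, 0, 0, 0, 2); (0, 1, 1, 0, 0); (0, 1, 1, 1, 0); (0, 0, 0, 1, 0); (3, 0, 0, 0, 0))


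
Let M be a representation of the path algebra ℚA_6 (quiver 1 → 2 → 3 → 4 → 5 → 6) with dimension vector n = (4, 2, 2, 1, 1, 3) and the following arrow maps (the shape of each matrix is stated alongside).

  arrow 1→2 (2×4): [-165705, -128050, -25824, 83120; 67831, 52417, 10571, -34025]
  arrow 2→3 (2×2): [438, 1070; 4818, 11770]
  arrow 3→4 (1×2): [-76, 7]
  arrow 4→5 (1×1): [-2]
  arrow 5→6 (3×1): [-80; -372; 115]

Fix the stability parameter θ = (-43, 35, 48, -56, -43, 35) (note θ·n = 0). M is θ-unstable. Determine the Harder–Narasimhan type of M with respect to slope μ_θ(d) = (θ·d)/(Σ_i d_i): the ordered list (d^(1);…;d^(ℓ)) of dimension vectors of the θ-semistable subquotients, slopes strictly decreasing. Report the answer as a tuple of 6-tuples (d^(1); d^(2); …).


Interval decomposition of M: I[1,1]^2, I[1,2], I[1,6], I[3,3], I[6,6]^2.
HN type (ℓ=4): μ^(1)=48; μ^(2)=35; μ^(3)=-4; μ^(4)=-43

((0, 0, 1, 0, 0, 0); (0, 1, 0, 0, 0, 3); (0, 1, 1, 1, 1, 0); (4, 0, 0, 0, 0, 0))


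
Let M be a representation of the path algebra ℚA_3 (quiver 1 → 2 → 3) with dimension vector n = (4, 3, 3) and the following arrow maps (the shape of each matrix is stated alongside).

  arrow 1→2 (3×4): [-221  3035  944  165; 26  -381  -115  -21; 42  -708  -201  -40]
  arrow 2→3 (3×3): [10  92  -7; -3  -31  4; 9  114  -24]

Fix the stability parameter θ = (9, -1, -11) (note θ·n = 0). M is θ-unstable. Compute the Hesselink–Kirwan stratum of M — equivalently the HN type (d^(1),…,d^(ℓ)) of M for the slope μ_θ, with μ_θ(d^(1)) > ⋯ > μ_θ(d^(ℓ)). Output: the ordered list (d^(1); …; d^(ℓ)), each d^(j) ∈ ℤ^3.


Barcode: M ≅ I[1,1], I[1,3]^3. HN layers by μ_θ (2 steps, strictly decreasing):
  μ^(1)=9; μ^(2)=-1

((1, 0, 0); (3, 3, 3))


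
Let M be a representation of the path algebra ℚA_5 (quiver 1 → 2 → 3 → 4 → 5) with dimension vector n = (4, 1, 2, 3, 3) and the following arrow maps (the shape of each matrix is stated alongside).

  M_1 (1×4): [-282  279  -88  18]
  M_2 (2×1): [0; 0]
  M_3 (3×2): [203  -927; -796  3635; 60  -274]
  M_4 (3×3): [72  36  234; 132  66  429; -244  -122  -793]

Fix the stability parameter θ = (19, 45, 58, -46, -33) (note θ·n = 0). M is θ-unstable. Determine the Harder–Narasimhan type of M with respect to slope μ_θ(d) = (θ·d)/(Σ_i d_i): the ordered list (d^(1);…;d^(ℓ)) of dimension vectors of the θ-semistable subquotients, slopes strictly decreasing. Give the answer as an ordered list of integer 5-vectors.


Via rank(M_{q-1}∘⋯∘M_p): M ≅ I[1,1]^3, I[1,2], I[3,4]^2, I[4,5], I[5,5]^2.
μ_θ-semistable layers: μ^(1)=45; μ^(2)=19; μ^(3)=6; μ^(4)=-33; μ^(5)=-46

((0, 1, 0, 0, 0); (4, 0, 0, 0, 0); (0, 0, 2, 2, 0); (0, 0, 0, 0, 3); (0, 0, 0, 1, 0))


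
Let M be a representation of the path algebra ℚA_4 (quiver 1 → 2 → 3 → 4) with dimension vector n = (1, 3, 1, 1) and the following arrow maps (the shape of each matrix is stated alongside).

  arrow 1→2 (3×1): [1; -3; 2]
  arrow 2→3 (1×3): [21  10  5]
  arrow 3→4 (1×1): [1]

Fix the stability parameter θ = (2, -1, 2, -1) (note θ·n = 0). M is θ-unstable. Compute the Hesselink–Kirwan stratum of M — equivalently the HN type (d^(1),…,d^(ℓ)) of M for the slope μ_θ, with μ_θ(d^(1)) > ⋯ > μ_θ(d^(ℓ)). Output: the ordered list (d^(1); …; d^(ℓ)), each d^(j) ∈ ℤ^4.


Via rank(M_{q-1}∘⋯∘M_p): M ≅ I[1,4], I[2,2]^2.
μ_θ-semistable layers: μ^(1)=1/2; μ^(2)=-1

((1, 1, 1, 1); (0, 2, 0, 0))


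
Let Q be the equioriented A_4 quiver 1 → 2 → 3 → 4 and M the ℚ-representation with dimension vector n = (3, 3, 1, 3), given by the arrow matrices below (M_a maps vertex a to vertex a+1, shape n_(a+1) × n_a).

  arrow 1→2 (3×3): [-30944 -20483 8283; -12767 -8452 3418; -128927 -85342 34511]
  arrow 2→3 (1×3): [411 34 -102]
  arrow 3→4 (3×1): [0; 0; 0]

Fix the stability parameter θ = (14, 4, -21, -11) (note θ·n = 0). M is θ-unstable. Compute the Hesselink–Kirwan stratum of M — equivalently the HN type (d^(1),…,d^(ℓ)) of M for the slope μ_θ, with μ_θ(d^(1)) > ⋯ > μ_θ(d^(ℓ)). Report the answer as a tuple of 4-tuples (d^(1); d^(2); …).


Via rank(M_{q-1}∘⋯∘M_p): M ≅ I[1,2]^2, I[1,3], I[4,4]^3.
μ_θ-semistable layers: μ^(1)=9; μ^(2)=-1; μ^(3)=-11

((2, 2, 0, 0); (1, 1, 1, 0); (0, 0, 0, 3))


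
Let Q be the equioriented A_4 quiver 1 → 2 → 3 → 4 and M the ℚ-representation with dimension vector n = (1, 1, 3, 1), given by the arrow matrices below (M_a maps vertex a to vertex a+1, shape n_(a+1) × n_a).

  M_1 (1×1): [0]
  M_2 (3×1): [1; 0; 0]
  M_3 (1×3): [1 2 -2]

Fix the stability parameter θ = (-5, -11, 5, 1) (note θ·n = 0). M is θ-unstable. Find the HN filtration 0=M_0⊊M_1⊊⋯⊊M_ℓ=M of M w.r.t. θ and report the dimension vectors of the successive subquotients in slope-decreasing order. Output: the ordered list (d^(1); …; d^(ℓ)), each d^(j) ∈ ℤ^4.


Barcode: M ≅ I[1,1], I[2,4], I[3,3]^2. HN layers by μ_θ (4 steps, strictly decreasing):
  μ^(1)=5; μ^(2)=3; μ^(3)=-5; μ^(4)=-11

((0, 0, 2, 0); (0, 0, 1, 1); (1, 0, 0, 0); (0, 1, 0, 0))


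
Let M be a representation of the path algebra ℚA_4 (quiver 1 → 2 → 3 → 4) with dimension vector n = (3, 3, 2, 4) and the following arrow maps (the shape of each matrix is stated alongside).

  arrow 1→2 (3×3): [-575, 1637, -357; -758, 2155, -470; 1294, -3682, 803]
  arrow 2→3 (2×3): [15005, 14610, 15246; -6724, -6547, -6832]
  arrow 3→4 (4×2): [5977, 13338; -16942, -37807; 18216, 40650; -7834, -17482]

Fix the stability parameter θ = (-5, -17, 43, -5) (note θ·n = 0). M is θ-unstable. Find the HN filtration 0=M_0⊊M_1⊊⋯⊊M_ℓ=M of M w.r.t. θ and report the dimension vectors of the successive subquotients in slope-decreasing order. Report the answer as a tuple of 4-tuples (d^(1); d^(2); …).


Barcode: M ≅ I[1,2], I[1,4]^2, I[4,4]^2. HN layers by μ_θ (3 steps, strictly decreasing):
  μ^(1)=19; μ^(2)=-5; μ^(3)=-11

((0, 0, 2, 2); (0, 0, 0, 2); (3, 3, 0, 0))


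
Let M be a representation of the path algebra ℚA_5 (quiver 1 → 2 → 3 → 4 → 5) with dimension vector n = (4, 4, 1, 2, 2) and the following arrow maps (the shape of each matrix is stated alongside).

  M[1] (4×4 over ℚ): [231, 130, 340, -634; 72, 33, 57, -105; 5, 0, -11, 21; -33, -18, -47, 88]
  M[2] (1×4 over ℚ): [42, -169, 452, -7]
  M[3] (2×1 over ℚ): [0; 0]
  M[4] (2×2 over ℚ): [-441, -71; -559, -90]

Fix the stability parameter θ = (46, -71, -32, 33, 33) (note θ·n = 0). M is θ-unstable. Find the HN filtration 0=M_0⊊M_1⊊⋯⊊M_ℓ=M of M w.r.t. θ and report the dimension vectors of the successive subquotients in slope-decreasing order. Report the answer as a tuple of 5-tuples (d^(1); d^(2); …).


Via rank(M_{q-1}∘⋯∘M_p): M ≅ I[1,2]^3, I[1,3], I[4,5]^2.
μ_θ-semistable layers: μ^(1)=33; μ^(2)=-25/2; μ^(3)=-19

((0, 0, 0, 2, 2); (3, 3, 0, 0, 0); (1, 1, 1, 0, 0))


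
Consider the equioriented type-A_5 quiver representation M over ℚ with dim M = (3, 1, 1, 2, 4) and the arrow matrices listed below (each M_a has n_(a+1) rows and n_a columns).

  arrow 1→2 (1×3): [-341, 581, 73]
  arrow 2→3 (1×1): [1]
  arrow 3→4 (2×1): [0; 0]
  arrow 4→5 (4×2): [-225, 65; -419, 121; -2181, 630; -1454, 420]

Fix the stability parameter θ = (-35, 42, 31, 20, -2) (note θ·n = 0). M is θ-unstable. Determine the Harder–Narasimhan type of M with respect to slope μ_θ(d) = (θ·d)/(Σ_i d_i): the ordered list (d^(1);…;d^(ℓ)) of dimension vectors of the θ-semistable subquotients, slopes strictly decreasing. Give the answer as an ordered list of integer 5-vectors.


Via rank(M_{q-1}∘⋯∘M_p): M ≅ I[1,1]^2, I[1,3], I[4,5]^2, I[5,5]^2.
μ_θ-semistable layers: μ^(1)=73/2; μ^(2)=9; μ^(3)=-2; μ^(4)=-35

((0, 1, 1, 0, 0); (0, 0, 0, 2, 2); (0, 0, 0, 0, 2); (3, 0, 0, 0, 0))


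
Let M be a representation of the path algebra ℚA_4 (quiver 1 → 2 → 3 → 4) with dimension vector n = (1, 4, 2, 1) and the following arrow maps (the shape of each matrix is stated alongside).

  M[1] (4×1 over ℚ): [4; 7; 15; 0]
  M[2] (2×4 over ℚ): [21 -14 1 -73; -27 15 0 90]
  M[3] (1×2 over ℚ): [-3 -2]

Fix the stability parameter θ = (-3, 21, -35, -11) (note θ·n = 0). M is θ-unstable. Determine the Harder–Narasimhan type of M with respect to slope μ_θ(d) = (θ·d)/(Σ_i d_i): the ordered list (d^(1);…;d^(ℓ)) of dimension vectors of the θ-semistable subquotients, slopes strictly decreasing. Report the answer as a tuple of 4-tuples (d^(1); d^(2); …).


Via rank(M_{q-1}∘⋯∘M_p): M ≅ I[1,4], I[2,2]^2, I[2,3].
μ_θ-semistable layers: μ^(1)=21; μ^(2)=-7

((0, 2, 0, 0); (1, 2, 2, 1))


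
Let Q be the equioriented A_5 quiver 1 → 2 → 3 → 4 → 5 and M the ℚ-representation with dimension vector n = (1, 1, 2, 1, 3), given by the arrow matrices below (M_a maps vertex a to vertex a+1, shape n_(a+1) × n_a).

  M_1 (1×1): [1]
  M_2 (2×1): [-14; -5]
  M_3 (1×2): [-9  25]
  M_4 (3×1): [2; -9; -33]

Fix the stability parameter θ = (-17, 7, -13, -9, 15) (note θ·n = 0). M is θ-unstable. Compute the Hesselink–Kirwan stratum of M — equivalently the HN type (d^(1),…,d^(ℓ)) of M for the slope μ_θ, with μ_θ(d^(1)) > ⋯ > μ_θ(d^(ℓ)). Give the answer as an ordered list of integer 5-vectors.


Barcode: M ≅ I[1,5], I[3,3], I[5,5]^2. HN layers by μ_θ (4 steps, strictly decreasing):
  μ^(1)=15; μ^(2)=-5; μ^(3)=-13; μ^(4)=-17

((0, 0, 0, 0, 3); (0, 1, 1, 1, 0); (0, 0, 1, 0, 0); (1, 0, 0, 0, 0))


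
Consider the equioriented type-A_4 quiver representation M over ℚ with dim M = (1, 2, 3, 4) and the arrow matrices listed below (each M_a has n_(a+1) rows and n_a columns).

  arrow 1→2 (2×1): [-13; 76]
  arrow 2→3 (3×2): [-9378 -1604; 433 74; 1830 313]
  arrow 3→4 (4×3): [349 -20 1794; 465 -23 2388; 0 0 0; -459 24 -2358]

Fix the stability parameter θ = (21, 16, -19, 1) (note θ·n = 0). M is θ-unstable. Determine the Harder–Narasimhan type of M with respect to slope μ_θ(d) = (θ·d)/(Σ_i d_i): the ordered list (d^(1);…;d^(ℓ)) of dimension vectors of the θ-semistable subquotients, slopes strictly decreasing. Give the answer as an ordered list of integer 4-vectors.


Interval decomposition of M: I[1,4], I[2,4], I[3,3], I[4,4]^2.
HN type (ℓ=4): μ^(1)=19/4; μ^(2)=1; μ^(3)=-3/2; μ^(4)=-19

((1, 1, 1, 1); (0, 0, 0, 3); (0, 1, 1, 0); (0, 0, 1, 0))


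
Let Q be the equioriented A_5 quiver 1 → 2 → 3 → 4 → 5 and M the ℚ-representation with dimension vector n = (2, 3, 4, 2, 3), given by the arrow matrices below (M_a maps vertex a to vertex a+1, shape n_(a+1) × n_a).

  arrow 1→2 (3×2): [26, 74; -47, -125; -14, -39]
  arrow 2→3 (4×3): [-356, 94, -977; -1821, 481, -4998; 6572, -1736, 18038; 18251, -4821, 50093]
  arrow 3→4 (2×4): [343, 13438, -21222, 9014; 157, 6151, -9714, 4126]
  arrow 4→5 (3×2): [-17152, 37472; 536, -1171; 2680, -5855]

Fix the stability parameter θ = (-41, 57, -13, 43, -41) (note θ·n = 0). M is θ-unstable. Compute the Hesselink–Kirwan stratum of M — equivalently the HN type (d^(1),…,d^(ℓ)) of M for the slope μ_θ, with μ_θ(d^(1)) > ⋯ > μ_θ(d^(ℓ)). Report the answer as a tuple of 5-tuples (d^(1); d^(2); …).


Via rank(M_{q-1}∘⋯∘M_p): M ≅ I[1,4], I[1,5], I[2,2], I[3,3]^2, I[5,5]^2.
μ_θ-semistable layers: μ^(1)=57; μ^(2)=43; μ^(3)=22; μ^(4)=23/2; μ^(5)=-13; μ^(6)=-41

((0, 1, 0, 0, 0); (0, 0, 0, 1, 0); (0, 1, 1, 0, 0); (0, 1, 1, 1, 1); (0, 0, 2, 0, 0); (2, 0, 0, 0, 2))


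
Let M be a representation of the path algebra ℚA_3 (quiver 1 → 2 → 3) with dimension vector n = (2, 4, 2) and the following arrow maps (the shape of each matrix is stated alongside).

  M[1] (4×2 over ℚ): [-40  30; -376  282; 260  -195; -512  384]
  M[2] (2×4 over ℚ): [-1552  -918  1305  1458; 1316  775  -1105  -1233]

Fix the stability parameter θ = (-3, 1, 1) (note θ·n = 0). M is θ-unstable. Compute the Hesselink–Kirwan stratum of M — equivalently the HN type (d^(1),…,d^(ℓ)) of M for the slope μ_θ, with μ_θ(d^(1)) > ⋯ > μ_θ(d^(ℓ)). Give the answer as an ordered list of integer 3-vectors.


Interval decomposition of M: I[1,1], I[1,3], I[2,2]^2, I[2,3].
HN type (ℓ=2): μ^(1)=1; μ^(2)=-3

((0, 4, 2); (2, 0, 0))


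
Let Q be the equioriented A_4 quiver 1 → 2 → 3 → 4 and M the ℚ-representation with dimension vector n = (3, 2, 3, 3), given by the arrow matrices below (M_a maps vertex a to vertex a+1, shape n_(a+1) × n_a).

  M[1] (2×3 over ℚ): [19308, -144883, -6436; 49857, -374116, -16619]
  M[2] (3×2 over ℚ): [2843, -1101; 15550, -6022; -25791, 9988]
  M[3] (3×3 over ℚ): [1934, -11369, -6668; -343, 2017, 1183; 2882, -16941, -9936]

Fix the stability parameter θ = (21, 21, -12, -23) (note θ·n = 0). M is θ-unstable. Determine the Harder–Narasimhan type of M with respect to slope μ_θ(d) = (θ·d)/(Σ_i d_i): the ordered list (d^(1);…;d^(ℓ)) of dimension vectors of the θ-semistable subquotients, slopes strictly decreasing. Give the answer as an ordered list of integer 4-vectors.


Barcode: M ≅ I[1,1], I[1,3], I[1,4], I[3,4], I[4,4]. HN layers by μ_θ (5 steps, strictly decreasing):
  μ^(1)=21; μ^(2)=10; μ^(3)=7/4; μ^(4)=-35/2; μ^(5)=-23

((1, 0, 0, 0); (1, 1, 1, 0); (1, 1, 1, 1); (0, 0, 1, 1); (0, 0, 0, 1))


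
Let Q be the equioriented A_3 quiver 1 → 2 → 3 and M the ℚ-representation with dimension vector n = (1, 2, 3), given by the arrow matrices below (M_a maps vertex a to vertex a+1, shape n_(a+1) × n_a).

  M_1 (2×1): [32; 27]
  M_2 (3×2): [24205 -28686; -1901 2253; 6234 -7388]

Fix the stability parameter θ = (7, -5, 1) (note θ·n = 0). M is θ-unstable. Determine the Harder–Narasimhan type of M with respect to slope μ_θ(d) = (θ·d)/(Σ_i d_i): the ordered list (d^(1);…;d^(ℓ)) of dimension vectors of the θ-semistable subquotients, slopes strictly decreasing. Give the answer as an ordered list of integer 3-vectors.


Via rank(M_{q-1}∘⋯∘M_p): M ≅ I[1,3], I[2,3], I[3,3].
μ_θ-semistable layers: μ^(1)=1; μ^(2)=-5

((1, 1, 3); (0, 1, 0))


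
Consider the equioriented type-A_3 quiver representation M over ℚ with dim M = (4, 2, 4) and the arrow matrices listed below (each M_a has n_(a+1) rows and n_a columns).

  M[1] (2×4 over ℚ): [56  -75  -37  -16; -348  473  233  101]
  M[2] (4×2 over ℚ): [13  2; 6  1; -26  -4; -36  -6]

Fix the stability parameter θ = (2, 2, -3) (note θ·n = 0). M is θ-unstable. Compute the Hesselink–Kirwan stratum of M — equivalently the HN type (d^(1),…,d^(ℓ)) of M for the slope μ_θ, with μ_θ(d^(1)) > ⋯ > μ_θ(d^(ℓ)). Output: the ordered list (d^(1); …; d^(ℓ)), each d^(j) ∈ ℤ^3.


Barcode: M ≅ I[1,1]^2, I[1,3]^2, I[3,3]^2. HN layers by μ_θ (3 steps, strictly decreasing):
  μ^(1)=2; μ^(2)=1/3; μ^(3)=-3

((2, 0, 0); (2, 2, 2); (0, 0, 2))
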